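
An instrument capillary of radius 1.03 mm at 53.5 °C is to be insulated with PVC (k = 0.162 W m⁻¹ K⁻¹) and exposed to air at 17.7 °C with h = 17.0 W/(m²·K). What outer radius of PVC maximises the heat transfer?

For a cylinder, r_cr = k_ins/h = 0.162/17.0 = 0.00953 m = 0.953 cm

r_cr = 0.953 cm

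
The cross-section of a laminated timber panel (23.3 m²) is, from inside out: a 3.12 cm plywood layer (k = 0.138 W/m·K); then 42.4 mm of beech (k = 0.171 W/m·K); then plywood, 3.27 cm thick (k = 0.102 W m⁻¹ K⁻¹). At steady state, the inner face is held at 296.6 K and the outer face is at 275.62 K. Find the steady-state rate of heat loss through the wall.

Q = 615 W

Treat each layer as a resistance in series:
  R_plywood = L/(kA) = 0.0312/(0.138·23.3) = 0.009703 K/W
  R_beech = L/(kA) = 0.0424/(0.171·23.3) = 0.01064 K/W
  R_plywood = L/(kA) = 0.0327/(0.102·23.3) = 0.01376 K/W
ΣR = 0.009703 + 0.01064 + 0.01376 = 0.03410 K/W
Q = ΔT/ΣR = (296.6 K − 275.62 K)/0.03410 = 615 W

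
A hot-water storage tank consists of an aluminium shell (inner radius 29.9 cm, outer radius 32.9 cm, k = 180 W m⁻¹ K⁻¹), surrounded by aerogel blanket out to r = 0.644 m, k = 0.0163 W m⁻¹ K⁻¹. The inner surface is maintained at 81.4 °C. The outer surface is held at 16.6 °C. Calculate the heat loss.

Q = 8.93 W

Resistance network (inner→outer):
  R_aluminium = (1/0.299 − 1/0.329)/(4πk) = 0.3050/(4π·180) = 1.348×10^-4 K/W
  R_aerogel blanket = (1/0.329 − 1/0.644)/(4πk) = 1.487/(4π·0.0163) = 7.258 K/W
ΣR = 1.348×10^-4 + 7.258 = 7.258 K/W
Q = ΔT/ΣR = (81.4 °C − 16.6 °C)/7.258 = 8.93 W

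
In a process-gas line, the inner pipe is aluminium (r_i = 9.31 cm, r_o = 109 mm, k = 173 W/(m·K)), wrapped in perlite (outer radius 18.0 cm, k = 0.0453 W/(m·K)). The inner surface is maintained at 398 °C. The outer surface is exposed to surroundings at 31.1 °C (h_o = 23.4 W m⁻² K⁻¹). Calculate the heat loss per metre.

Series thermal resistances, inner to outer:
  R'_aluminium = ln(0.109/0.0931)/(2πk) = 0.1577/(2π·173) = 1.451×10^-4 m·K/W
  R'_perlite = ln(0.180/0.109)/(2πk) = 0.5016/(2π·0.0453) = 1.762 m·K/W
  R'_conv,out = 1/(2πr h) = 1/(2π·0.180·23.4) = 0.03779 m·K/W
ΣR = 1.451×10^-4 + 1.762 + 0.03779 = 1.800 m·K/W
Q' = ΔT/ΣR = (398 °C − 31.1 °C)/1.800 = 204 W/m

Q' = 204 W/m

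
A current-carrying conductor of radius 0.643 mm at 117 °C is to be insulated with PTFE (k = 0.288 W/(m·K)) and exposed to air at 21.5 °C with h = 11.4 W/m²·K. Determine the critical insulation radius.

r_cr = 2.53 cm

For a cylinder, r_cr = k_ins/h = 0.288/11.4 = 0.0253 m = 2.53 cm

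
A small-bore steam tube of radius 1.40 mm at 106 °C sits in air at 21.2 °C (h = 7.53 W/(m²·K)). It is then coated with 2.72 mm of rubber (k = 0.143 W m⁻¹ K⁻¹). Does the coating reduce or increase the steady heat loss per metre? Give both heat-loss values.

increases: 5.62 → 13.4 W/m

Critical radius for a cylinder: r_cr = k/h = 0.0190 m = 1.90 cm.
Outer radius after coating: r₂ = 0.00140 + 0.00272 = 0.00412 m.
Since r₁ < r_cr and r₂ ≤ r_cr, the coating moves toward the maximum at r_cr — heat loss rises.
Bare: R = 1/(2πr₁h) = 15.10 m·K/W; Q = 84.8/15.10 = 5.62 W/m.
Coated: R = R_cond + R_conv = 6.331 m·K/W; Q = 84.8/6.331 = 13.4 W/m.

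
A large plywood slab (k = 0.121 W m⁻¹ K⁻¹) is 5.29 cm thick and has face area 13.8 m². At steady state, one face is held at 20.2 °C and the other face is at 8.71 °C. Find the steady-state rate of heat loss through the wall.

Q = kA·ΔT/L = 0.121 × 13.8 × |20.2 °C − 8.71 °C| / 0.0529 = 363 W

Q = 363 W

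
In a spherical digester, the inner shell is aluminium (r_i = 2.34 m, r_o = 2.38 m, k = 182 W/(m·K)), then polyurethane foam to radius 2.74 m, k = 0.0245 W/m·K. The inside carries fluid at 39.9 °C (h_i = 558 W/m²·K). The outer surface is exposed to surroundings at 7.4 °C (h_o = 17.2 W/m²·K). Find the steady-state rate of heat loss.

Treat each layer as a resistance in series:
  R_conv,in = 1/(4πr²h) = 1/(4π·2.34²·558) = 2.604×10^-5 K/W
  R_aluminium = (1/2.34 − 1/2.38)/(4πk) = 0.007182/(4π·182) = 3.140×10^-6 K/W
  R_polyurethane foam = (1/2.38 − 1/2.74)/(4πk) = 0.05520/(4π·0.0245) = 0.1793 K/W
  R_conv,out = 1/(4πr²h) = 1/(4π·2.74²·17.2) = 6.163×10^-4 K/W
ΣR = 2.604×10^-5 + 3.140×10^-6 + 0.1793 + 6.163×10^-4 = 0.1799 K/W
Q = ΔT/ΣR = (39.9 °C − 7.4 °C)/0.1799 = 181 W

Q = 181 W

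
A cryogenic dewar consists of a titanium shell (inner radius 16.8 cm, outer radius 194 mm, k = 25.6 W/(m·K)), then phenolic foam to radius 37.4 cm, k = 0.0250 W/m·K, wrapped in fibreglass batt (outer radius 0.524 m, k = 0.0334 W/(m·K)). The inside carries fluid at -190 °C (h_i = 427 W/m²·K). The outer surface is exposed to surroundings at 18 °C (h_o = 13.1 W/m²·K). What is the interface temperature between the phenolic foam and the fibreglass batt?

Resistance network (inner→outer):
  R_conv,in = 1/(4πr²h) = 1/(4π·0.168²·427) = 0.006603 K/W
  R_titanium = (1/0.168 − 1/0.194)/(4πk) = 0.7977/(4π·25.6) = 0.002480 K/W
  R_phenolic foam = (1/0.194 − 1/0.374)/(4πk) = 2.481/(4π·0.0250) = 7.897 K/W
  R_fibreglass batt = (1/0.374 − 1/0.524)/(4πk) = 0.7654/(4π·0.0334) = 1.824 K/W
  R_conv,out = 1/(4πr²h) = 1/(4π·0.524²·13.1) = 0.02212 K/W
ΣR = 0.006603 + 0.002480 + 7.897 + 1.824 + 0.02212 = 9.752 K/W
Q = ΔT/ΣR = (-190 °C − 18 °C)/9.752 = -21.33 W
From the inner boundary to the phenolic foam/fibreglass batt interface, ΣR_partial = 7.906 K/W.
T_interface = T_in − Q·ΣR_partial = -190 °C − (-21.33)(7.906) = -21.4 °C

T = -21.4 °C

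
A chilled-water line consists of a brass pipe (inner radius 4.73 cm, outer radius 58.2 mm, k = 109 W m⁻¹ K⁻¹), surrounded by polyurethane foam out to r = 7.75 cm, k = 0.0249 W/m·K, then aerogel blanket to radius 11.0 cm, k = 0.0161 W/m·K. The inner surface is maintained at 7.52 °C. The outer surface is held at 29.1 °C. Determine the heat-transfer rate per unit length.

Q' = 4.08 W/m

Treat each layer as a resistance in series:
  R'_brass = ln(0.0582/0.0473)/(2πk) = 0.2074/(2π·109) = 3.028×10^-4 m·K/W
  R'_polyurethane foam = ln(0.0775/0.0582)/(2πk) = 0.2864/(2π·0.0249) = 1.831 m·K/W
  R'_aerogel blanket = ln(0.110/0.0775)/(2πk) = 0.3502/(2π·0.0161) = 3.462 m·K/W
ΣR = 3.028×10^-4 + 1.831 + 3.462 = 5.293 m·K/W
Q' = ΔT/ΣR = (7.52 °C − 29.1 °C)/5.293 = -4.08 W/m
(Negative Q' ⇒ heat flows inward; heat gain = 4.08 W/m.)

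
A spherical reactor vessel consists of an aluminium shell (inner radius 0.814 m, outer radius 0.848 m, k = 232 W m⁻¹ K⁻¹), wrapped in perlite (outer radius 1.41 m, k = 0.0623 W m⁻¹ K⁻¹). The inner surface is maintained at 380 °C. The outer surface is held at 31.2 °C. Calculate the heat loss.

Q = 581 W

Treat each layer as a resistance in series:
  R_aluminium = (1/0.814 − 1/0.848)/(4πk) = 0.04926/(4π·232) = 1.690×10^-5 K/W
  R_perlite = (1/0.848 − 1/1.41)/(4πk) = 0.4700/(4π·0.0623) = 0.6004 K/W
ΣR = 1.690×10^-5 + 0.6004 = 0.6004 K/W
Q = ΔT/ΣR = (380 °C − 31.2 °C)/0.6004 = 581 W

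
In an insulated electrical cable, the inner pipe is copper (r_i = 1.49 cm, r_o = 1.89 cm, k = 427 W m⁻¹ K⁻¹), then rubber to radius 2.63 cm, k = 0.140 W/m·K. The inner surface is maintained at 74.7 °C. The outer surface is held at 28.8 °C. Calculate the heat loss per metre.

Resistance network (inner→outer):
  R'_copper = ln(0.0189/0.0149)/(2πk) = 0.2378/(2π·427) = 8.864×10^-5 m·K/W
  R'_rubber = ln(0.0263/0.0189)/(2πk) = 0.3304/(2π·0.140) = 0.3756 m·K/W
ΣR = 8.864×10^-5 + 0.3756 = 0.3757 m·K/W
Q' = ΔT/ΣR = (74.7 °C − 28.8 °C)/0.3757 = 122 W/m

Q' = 122 W/m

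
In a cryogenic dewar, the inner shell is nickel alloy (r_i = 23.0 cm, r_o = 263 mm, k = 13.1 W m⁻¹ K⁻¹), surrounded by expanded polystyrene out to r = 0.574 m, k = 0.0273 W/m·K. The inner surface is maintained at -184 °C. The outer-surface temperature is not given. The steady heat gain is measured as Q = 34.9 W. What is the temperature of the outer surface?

Sum the resistances:
  R_nickel alloy = (1/0.230 − 1/0.263)/(4πk) = 0.5455/(4π·13.1) = 0.003314 K/W
  R_expanded polystyrene = (1/0.263 − 1/0.574)/(4πk) = 2.060/(4π·0.0273) = 6.005 K/W
ΣR = 6.008 K/W
ΔT = Q·ΣR = 34.9 × 6.008 = 209.7 K
Heat flows inward, so T_out = T_in + ΔT = -184 + 209.7 = 25.7 °C

T_out = 25.7 °C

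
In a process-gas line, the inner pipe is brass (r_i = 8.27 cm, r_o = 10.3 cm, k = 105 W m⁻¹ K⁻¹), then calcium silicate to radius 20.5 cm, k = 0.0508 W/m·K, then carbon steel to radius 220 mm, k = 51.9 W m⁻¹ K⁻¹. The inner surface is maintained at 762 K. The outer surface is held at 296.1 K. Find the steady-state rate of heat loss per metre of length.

Q' = 216 W/m

Treat each layer as a resistance in series:
  R'_brass = ln(0.103/0.0827)/(2πk) = 0.2195/(2π·105) = 3.327×10^-4 m·K/W
  R'_calcium silicate = ln(0.205/0.103)/(2πk) = 0.6883/(2π·0.0508) = 2.156 m·K/W
  R'_carbon steel = ln(0.220/0.205)/(2πk) = 0.07062/(2π·51.9) = 2.166×10^-4 m·K/W
ΣR = 3.327×10^-4 + 2.156 + 2.166×10^-4 = 2.157 m·K/W
Q' = ΔT/ΣR = (762 K − 296.1 K)/2.157 = 216 W/m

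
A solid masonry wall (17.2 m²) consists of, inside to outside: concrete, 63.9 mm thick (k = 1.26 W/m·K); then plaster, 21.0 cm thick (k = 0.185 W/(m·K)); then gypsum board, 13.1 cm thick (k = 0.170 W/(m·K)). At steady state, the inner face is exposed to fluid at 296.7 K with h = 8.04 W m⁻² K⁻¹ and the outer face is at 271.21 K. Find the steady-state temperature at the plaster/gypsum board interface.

Series thermal resistances, inner to outer:
  R_conv,in = 1/(hA) = 1/(8.04·17.2) = 0.007231 K/W
  R_concrete = L/(kA) = 0.0639/(1.26·17.2) = 0.002949 K/W
  R_plaster = L/(kA) = 0.210/(0.185·17.2) = 0.06600 K/W
  R_gypsum board = L/(kA) = 0.131/(0.170·17.2) = 0.04480 K/W
ΣR = 0.007231 + 0.002949 + 0.06600 + 0.04480 = 0.1210 K/W
Q = ΔT/ΣR = (296.7 K − 271.21 K)/0.1210 = 210.7 W
From the inner boundary to the plaster/gypsum board interface, ΣR_partial = 0.07618 K/W.
T_interface = T_in − Q·ΣR_partial = 296.7 K − (210.7)(0.07618) = 280.65 K

T = 280.65 K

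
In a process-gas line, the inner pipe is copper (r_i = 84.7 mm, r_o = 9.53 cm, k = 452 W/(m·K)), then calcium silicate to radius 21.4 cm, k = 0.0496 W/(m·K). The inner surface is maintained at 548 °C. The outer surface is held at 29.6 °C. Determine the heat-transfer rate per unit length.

Q' = 200 W/m

Resistance network (inner→outer):
  R'_copper = ln(0.0953/0.0847)/(2πk) = 0.1179/(2π·452) = 4.152×10^-5 m·K/W
  R'_calcium silicate = ln(0.214/0.0953)/(2πk) = 0.8089/(2π·0.0496) = 2.596 m·K/W
ΣR = 4.152×10^-5 + 2.596 = 2.596 m·K/W
Q' = ΔT/ΣR = (548 °C − 29.6 °C)/2.596 = 200 W/m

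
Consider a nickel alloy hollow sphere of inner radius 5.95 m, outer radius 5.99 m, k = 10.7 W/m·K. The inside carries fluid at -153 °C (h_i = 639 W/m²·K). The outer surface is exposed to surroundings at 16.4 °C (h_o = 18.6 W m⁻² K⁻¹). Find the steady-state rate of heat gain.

Q = 1.29×10^6 W

Resistance network (inner→outer):
  R_conv,in = 1/(4πr²h) = 1/(4π·5.95²·639) = 3.518×10^-6 K/W
  R_nickel alloy = (1/5.95 − 1/5.99)/(4πk) = 0.001122/(4π·10.7) = 8.347×10^-6 K/W
  R_conv,out = 1/(4πr²h) = 1/(4π·5.99²·18.6) = 1.192×10^-4 K/W
ΣR = 3.518×10^-6 + 8.347×10^-6 + 1.192×10^-4 = 1.311×10^-4 K/W
Q = ΔT/ΣR = (-153 °C − 16.4 °C)/1.311×10^-4 = -1.29×10^6 W
(Negative Q ⇒ heat flows inward; heat gain = 1.29×10^6 W.)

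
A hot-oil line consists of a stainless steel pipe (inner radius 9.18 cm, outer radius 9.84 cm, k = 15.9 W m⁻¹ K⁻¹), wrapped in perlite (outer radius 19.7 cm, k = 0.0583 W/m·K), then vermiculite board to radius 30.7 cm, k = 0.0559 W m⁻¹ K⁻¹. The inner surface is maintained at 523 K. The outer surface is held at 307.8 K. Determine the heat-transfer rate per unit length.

Treat each layer as a resistance in series:
  R'_stainless steel = ln(0.0984/0.0918)/(2πk) = 0.06943/(2π·15.9) = 6.950×10^-4 m·K/W
  R'_perlite = ln(0.197/0.0984)/(2πk) = 0.6942/(2π·0.0583) = 1.895 m·K/W
  R'_vermiculite board = ln(0.307/0.197)/(2πk) = 0.4436/(2π·0.0559) = 1.263 m·K/W
ΣR = 6.950×10^-4 + 1.895 + 1.263 = 3.159 m·K/W
Q' = ΔT/ΣR = (523 K − 307.8 K)/3.159 = 68.1 W/m

Q' = 68.1 W/m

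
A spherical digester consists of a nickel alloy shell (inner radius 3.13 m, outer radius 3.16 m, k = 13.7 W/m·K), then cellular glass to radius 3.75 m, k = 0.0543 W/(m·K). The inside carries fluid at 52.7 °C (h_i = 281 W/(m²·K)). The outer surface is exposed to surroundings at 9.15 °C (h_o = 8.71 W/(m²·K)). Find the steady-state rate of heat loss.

Series thermal resistances, inner to outer:
  R_conv,in = 1/(4πr²h) = 1/(4π·3.13²·281) = 2.891×10^-5 K/W
  R_nickel alloy = (1/3.13 − 1/3.16)/(4πk) = 0.003033/(4π·13.7) = 1.762×10^-5 K/W
  R_cellular glass = (1/3.16 − 1/3.75)/(4πk) = 0.04979/(4π·0.0543) = 0.07297 K/W
  R_conv,out = 1/(4πr²h) = 1/(4π·3.75²·8.71) = 6.497×10^-4 K/W
ΣR = 2.891×10^-5 + 1.762×10^-5 + 0.07297 + 6.497×10^-4 = 0.07367 K/W
Q = ΔT/ΣR = (52.7 °C − 9.15 °C)/0.07367 = 591 W

Q = 591 W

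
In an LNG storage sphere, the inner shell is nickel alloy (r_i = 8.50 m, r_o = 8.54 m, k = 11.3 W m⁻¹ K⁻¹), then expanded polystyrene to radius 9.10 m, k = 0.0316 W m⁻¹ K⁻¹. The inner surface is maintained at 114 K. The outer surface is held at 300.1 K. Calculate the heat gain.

Q = 10300 W

Resistance network (inner→outer):
  R_nickel alloy = (1/8.50 − 1/8.54)/(4πk) = 5.510×10^-4/(4π·11.3) = 3.881×10^-6 K/W
  R_expanded polystyrene = (1/8.54 − 1/9.10)/(4πk) = 0.007206/(4π·0.0316) = 0.01815 K/W
ΣR = 3.881×10^-6 + 0.01815 = 0.01815 K/W
Q = ΔT/ΣR = (114 K − 300.1 K)/0.01815 = -10300 W
(Negative Q ⇒ heat flows inward; heat gain = 10300 W.)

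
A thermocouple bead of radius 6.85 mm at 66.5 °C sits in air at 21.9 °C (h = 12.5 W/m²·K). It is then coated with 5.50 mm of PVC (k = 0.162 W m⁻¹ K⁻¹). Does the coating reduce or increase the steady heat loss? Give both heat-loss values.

increases: 0.329 → 0.605 W

Critical radius for a sphere: r_cr = 2k/h = 0.0259 m = 2.59 cm.
Outer radius after coating: r₂ = 0.00685 + 0.00550 = 0.01235 m.
Since r₁ < r_cr and r₂ ≤ r_cr, the coating moves toward the maximum at r_cr — heat loss rises.
Bare: R = 1/(4πr₁²h) = 135.7 K/W; Q = 44.6/135.7 = 0.329 W.
Coated: R = R_cond + R_conv = 73.68 K/W; Q = 44.6/73.68 = 0.605 W.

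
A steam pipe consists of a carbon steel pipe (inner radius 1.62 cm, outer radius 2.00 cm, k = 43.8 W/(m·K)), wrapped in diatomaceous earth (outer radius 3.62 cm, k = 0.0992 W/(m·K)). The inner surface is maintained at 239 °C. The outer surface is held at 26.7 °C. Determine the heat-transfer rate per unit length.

Q' = 223 W/m

Series thermal resistances, inner to outer:
  R'_carbon steel = ln(0.0200/0.0162)/(2πk) = 0.2107/(2π·43.8) = 7.657×10^-4 m·K/W
  R'_diatomaceous earth = ln(0.0362/0.0200)/(2πk) = 0.5933/(2π·0.0992) = 0.9519 m·K/W
ΣR = 7.657×10^-4 + 0.9519 = 0.9527 m·K/W
Q' = ΔT/ΣR = (239 °C − 26.7 °C)/0.9527 = 223 W/m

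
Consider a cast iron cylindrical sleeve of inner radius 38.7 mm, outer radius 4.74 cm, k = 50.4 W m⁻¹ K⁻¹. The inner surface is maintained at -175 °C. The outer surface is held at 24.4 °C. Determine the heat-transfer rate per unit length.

Q' = 2πk·ΔT/ln(r₂/r₁) = 2π × 50.4 × 199.4 / ln(0.0474/0.0387) = 3.11×10^5 W/m

Q' = 3.11×10^5 W/m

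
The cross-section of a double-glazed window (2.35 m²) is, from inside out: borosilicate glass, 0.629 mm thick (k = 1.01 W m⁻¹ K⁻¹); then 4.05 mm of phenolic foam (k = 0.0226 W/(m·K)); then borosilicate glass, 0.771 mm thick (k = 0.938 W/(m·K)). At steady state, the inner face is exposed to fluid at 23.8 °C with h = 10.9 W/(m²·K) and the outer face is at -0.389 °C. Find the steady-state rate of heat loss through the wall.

Series thermal resistances, inner to outer:
  R_conv,in = 1/(hA) = 1/(10.9·2.35) = 0.03904 K/W
  R_borosilicate glass = L/(kA) = 6.29×10^-4/(1.01·2.35) = 2.650×10^-4 K/W
  R_phenolic foam = L/(kA) = 0.00405/(0.0226·2.35) = 0.07626 K/W
  R_borosilicate glass = L/(kA) = 7.71×10^-4/(0.938·2.35) = 3.498×10^-4 K/W
ΣR = 0.03904 + 2.650×10^-4 + 0.07626 + 3.498×10^-4 = 0.1159 K/W
Q = ΔT/ΣR = (23.8 °C − -0.389 °C)/0.1159 = 209 W

Q = 209 W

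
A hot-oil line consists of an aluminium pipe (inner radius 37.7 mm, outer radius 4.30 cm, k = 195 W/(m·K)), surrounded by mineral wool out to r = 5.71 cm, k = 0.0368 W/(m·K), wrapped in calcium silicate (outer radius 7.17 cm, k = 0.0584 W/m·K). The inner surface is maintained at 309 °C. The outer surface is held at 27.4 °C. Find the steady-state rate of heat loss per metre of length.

Series thermal resistances, inner to outer:
  R'_aluminium = ln(0.0430/0.0377)/(2πk) = 0.1315/(2π·195) = 1.074×10^-4 m·K/W
  R'_mineral wool = ln(0.0571/0.0430)/(2πk) = 0.2836/(2π·0.0368) = 1.227 m·K/W
  R'_calcium silicate = ln(0.0717/0.0571)/(2πk) = 0.2277/(2π·0.0584) = 0.6205 m·K/W
ΣR = 1.074×10^-4 + 1.227 + 0.6205 = 1.848 m·K/W
Q' = ΔT/ΣR = (309 °C − 27.4 °C)/1.848 = 152 W/m

Q' = 152 W/m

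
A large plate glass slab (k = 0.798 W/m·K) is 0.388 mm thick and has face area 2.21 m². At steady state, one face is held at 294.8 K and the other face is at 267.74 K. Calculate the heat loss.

Q = kA·ΔT/L = 0.798 × 2.21 × |294.8 K − 267.74 K| / 3.88×10^-4 = 1.23×10^5 W

Q = 1.23×10^5 W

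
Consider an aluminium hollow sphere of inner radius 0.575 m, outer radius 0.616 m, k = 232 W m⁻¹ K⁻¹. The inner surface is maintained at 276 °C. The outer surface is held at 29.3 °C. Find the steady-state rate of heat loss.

Q = 4πk·ΔT/(1/r₁ − 1/r₂) = 4π × 232 × 246.7 / (1/0.575 − 1/0.616) = 6.21×10^6 W

Q = 6.21×10^6 W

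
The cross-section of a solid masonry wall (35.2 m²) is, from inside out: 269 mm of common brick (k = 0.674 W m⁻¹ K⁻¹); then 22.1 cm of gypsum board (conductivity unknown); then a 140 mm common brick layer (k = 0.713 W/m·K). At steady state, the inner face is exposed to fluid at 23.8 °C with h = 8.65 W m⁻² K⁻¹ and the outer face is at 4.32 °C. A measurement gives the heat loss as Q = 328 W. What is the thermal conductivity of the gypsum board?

k = 0.160 W/m·K

ΣR = ΔT/Q = |23.8 − 4.32|/328 = 0.05939 K/W
Known resistances:
  R_conv,in = 1/(hA) = 1/(8.65·35.2) = 0.003284 K/W
  R_common brick = L/(kA) = 0.269/(0.674·35.2) = 0.01134 K/W
  R_common brick = L/(kA) = 0.140/(0.713·35.2) = 0.005578 K/W
R_gypsum board = ΣR − ΣR_known = 0.05939 − 0.02020 = 0.03919 K/W
L/(kA) = 0.03919 ⇒ k = 0.221/(0.03919·35.2) = 0.160 W/m·K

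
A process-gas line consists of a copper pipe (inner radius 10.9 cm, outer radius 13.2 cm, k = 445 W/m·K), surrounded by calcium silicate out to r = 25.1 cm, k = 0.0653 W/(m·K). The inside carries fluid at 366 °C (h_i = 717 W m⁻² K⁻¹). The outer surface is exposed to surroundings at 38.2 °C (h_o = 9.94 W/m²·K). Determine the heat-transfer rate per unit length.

Q' = 201 W/m

Treat each layer as a resistance in series:
  R'_conv,in = 1/(2πr h) = 1/(2π·0.109·717) = 0.002036 m·K/W
  R'_copper = ln(0.132/0.109)/(2πk) = 0.1915/(2π·445) = 6.847×10^-5 m·K/W
  R'_calcium silicate = ln(0.251/0.132)/(2πk) = 0.6427/(2π·0.0653) = 1.566 m·K/W
  R'_conv,out = 1/(2πr h) = 1/(2π·0.251·9.94) = 0.06379 m·K/W
ΣR = 0.002036 + 6.847×10^-5 + 1.566 + 0.06379 = 1.632 m·K/W
Q' = ΔT/ΣR = (366 °C − 38.2 °C)/1.632 = 201 W/m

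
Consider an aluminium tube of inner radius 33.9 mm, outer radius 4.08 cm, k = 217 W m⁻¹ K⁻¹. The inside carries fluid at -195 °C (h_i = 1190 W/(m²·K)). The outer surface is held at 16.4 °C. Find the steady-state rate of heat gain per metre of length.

Q' = 51.8 kW/m

Resistance network (inner→outer):
  R'_conv,in = 1/(2πr h) = 1/(2π·0.0339·1190) = 0.003945 m·K/W
  R'_aluminium = ln(0.0408/0.0339)/(2πk) = 0.1853/(2π·217) = 1.359×10^-4 m·K/W
ΣR = 0.003945 + 1.359×10^-4 = 0.004081 m·K/W
Q' = ΔT/ΣR = (-195 °C − 16.4 °C)/0.004081 = -51800 W/m
(Negative Q' ⇒ heat flows inward; heat gain = 51800 W/m.)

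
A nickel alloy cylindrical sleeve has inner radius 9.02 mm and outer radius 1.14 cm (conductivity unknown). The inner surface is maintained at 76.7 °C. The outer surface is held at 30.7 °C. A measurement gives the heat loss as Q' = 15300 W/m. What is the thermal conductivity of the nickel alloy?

k = 12.4 W/m·K

ΣR = ΔT/Q' = |76.7 − 30.7|/15300 = 0.003007 m·K/W
ln(r₂/r₁)/(2πk) = 0.003007 ⇒ k = 0.2342/(2π·0.003007) = 12.4 W/m·K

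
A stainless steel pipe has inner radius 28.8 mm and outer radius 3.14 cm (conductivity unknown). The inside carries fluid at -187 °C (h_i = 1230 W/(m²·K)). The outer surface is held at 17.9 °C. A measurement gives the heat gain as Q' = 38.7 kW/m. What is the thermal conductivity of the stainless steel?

ΣR = ΔT/Q' = |-187 − 17.9|/38700 = 0.005295 m·K/W
Known resistances:
  R'_conv,in = 1/(2πr h) = 1/(2π·0.0288·1230) = 0.004493 m·K/W
R_stainless steel = ΣR − ΣR_known = 0.005295 − 0.004493 = 8.020×10^-4 m·K/W
ln(r₂/r₁)/(2πk) = 8.020×10^-4 ⇒ k = 0.08643/(2π·8.020×10^-4) = 17.2 W/m·K

k = 17.2 W/m·K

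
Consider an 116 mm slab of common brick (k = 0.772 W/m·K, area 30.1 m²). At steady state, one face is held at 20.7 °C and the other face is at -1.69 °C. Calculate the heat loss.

Q = kA·ΔT/L = 0.772 × 30.1 × |20.7 °C − -1.69 °C| / 0.116 = 4490 W

Q = 4.49 kW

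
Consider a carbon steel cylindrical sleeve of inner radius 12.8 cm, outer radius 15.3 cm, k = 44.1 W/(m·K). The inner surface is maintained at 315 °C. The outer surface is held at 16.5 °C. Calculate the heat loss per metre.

Q' = 2πk·ΔT/ln(r₂/r₁) = 2π × 44.1 × 298.5 / ln(0.153/0.128) = 4.64×10^5 W/m

Q' = 464 kW/m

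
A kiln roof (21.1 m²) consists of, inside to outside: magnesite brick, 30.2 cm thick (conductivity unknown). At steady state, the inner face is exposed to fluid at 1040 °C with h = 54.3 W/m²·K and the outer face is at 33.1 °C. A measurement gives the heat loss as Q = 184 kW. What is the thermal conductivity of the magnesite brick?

ΣR = ΔT/Q = |1040 − 33.1|/1.84×10^5 = 0.005472 K/W
Known resistances:
  R_conv,in = 1/(hA) = 1/(54.3·21.1) = 8.728×10^-4 K/W
R_magnesite brick = ΣR − ΣR_known = 0.005472 − 8.728×10^-4 = 0.004599 K/W
L/(kA) = 0.004599 ⇒ k = 0.302/(0.004599·21.1) = 3.11 W/m·K

k = 3.11 W/m·K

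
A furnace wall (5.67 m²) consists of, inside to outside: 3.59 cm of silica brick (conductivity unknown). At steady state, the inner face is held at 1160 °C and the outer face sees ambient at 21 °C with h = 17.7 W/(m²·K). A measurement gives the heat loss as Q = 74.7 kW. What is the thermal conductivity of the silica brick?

ΣR = ΔT/Q = |1160 − 21|/74700 = 0.01525 K/W
Known resistances:
  R_conv,out = 1/(hA) = 1/(17.7·5.67) = 0.009964 K/W
R_silica brick = ΣR − ΣR_known = 0.01525 − 0.009964 = 0.005286 K/W
L/(kA) = 0.005286 ⇒ k = 0.0359/(0.005286·5.67) = 1.20 W/m·K

k = 1.20 W/m·K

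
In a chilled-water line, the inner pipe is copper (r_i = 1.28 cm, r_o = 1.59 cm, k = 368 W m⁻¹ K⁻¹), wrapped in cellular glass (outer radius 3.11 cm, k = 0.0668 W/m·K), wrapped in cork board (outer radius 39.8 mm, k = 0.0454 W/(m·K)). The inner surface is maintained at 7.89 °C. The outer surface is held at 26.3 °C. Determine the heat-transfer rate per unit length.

Q' = 7.47 W/m

Resistance network (inner→outer):
  R'_copper = ln(0.0159/0.0128)/(2πk) = 0.2169/(2π·368) = 9.379×10^-5 m·K/W
  R'_cellular glass = ln(0.0311/0.0159)/(2πk) = 0.6709/(2π·0.0668) = 1.598 m·K/W
  R'_cork board = ln(0.0398/0.0311)/(2πk) = 0.2467/(2π·0.0454) = 0.8647 m·K/W
ΣR = 9.379×10^-5 + 1.598 + 0.8647 = 2.463 m·K/W
Q' = ΔT/ΣR = (7.89 °C − 26.3 °C)/2.463 = -7.47 W/m
(Negative Q' ⇒ heat flows inward; heat gain = 7.47 W/m.)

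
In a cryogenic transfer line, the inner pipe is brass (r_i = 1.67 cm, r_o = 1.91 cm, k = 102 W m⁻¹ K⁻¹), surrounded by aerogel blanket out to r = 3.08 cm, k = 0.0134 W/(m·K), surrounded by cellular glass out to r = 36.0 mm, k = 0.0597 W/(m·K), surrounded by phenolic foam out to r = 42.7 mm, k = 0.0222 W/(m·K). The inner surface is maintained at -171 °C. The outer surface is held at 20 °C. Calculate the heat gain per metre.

Q' = 26.1 W/m

Series thermal resistances, inner to outer:
  R'_brass = ln(0.0191/0.0167)/(2πk) = 0.1343/(2π·102) = 2.095×10^-4 m·K/W
  R'_aerogel blanket = ln(0.0308/0.0191)/(2πk) = 0.4778/(2π·0.0134) = 5.675 m·K/W
  R'_cellular glass = ln(0.0360/0.0308)/(2πk) = 0.1560/(2π·0.0597) = 0.4159 m·K/W
  R'_phenolic foam = ln(0.0427/0.0360)/(2πk) = 0.1707/(2π·0.0222) = 1.224 m·K/W
ΣR = 2.095×10^-4 + 5.675 + 0.4159 + 1.224 = 7.315 m·K/W
Q' = ΔT/ΣR = (-171 °C − 20 °C)/7.315 = -26.1 W/m
(Negative Q' ⇒ heat flows inward; heat gain = 26.1 W/m.)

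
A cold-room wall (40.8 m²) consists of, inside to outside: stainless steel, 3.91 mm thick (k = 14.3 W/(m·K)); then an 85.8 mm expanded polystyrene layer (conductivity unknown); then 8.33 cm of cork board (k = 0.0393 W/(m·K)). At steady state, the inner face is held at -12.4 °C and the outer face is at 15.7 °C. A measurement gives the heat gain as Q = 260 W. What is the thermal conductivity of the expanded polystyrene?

k = 0.0375 W/m·K

ΣR = ΔT/Q = |-12.4 − 15.7|/260 = 0.1081 K/W
Known resistances:
  R_stainless steel = L/(kA) = 0.00391/(14.3·40.8) = 6.702×10^-6 K/W
  R_cork board = L/(kA) = 0.0833/(0.0393·40.8) = 0.05195 K/W
R_expanded polystyrene = ΣR − ΣR_known = 0.1081 − 0.05196 = 0.05614 K/W
L/(kA) = 0.05614 ⇒ k = 0.0858/(0.05614·40.8) = 0.0375 W/m·K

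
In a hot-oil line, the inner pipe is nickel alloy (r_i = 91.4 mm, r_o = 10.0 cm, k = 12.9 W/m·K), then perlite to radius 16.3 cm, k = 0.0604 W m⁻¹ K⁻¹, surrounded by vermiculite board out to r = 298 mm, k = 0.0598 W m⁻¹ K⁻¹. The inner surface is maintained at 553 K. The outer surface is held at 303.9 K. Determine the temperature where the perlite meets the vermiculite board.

T = 442 K

Series thermal resistances, inner to outer:
  R'_nickel alloy = ln(0.100/0.0914)/(2πk) = 0.08992/(2π·12.9) = 0.001109 m·K/W
  R'_perlite = ln(0.163/0.100)/(2πk) = 0.4886/(2π·0.0604) = 1.287 m·K/W
  R'_vermiculite board = ln(0.298/0.163)/(2πk) = 0.6033/(2π·0.0598) = 1.606 m·K/W
ΣR = 0.001109 + 1.287 + 1.606 = 2.894 m·K/W
Q' = ΔT/ΣR = (553 K − 303.9 K)/2.894 = 86.07 W/m
From the inner boundary to the perlite/vermiculite board interface, ΣR_partial = 1.288 m·K/W.
T_interface = T_in − Q'·ΣR_partial = 553 K − (86.07)(1.288) = 442 K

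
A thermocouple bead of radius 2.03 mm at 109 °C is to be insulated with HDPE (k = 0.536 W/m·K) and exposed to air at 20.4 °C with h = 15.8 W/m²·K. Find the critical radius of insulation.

r_cr = 6.78 cm

For a sphere, r_cr = 2k_ins/h = 2·0.536/15.8 = 0.0678 m = 6.78 cm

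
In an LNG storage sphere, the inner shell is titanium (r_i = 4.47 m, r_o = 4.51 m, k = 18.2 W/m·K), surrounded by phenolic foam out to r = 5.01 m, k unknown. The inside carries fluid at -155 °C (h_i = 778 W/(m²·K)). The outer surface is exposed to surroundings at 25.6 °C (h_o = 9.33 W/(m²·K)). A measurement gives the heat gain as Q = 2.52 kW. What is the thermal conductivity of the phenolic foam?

k = 0.0247 W/m·K

ΣR = ΔT/Q = |-155 − 25.6|/2520 = 0.07167 K/W
Known resistances:
  R_conv,in = 1/(4πr²h) = 1/(4π·4.47²·778) = 5.119×10^-6 K/W
  R_titanium = (1/4.47 − 1/4.51)/(4πk) = 0.001984/(4π·18.2) = 8.676×10^-6 K/W
  R_conv,out = 1/(4πr²h) = 1/(4π·5.01²·9.33) = 3.398×10^-4 K/W
R_phenolic foam = ΣR − ΣR_known = 0.07167 − 3.536×10^-4 = 0.07132 K/W
(1/r₁−1/r₂)/(4πk) = 0.07132 ⇒ k = 0.02213/(4π·0.07132) = 0.0247 W/m·K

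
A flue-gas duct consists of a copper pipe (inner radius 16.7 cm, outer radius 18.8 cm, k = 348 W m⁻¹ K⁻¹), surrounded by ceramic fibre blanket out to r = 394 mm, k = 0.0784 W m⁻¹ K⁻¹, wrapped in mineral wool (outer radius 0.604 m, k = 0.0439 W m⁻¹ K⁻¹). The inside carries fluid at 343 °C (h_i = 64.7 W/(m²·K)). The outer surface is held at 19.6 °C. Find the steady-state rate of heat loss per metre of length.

Q' = 105 W/m

Treat each layer as a resistance in series:
  R'_conv,in = 1/(2πr h) = 1/(2π·0.167·64.7) = 0.01473 m·K/W
  R'_copper = ln(0.188/0.167)/(2πk) = 0.1184/(2π·348) = 5.417×10^-5 m·K/W
  R'_ceramic fibre blanket = ln(0.394/0.188)/(2πk) = 0.7399/(2π·0.0784) = 1.502 m·K/W
  R'_mineral wool = ln(0.604/0.394)/(2πk) = 0.4272/(2π·0.0439) = 1.549 m·K/W
ΣR = 0.01473 + 5.417×10^-5 + 1.502 + 1.549 = 3.066 m·K/W
Q' = ΔT/ΣR = (343 °C − 19.6 °C)/3.066 = 105 W/m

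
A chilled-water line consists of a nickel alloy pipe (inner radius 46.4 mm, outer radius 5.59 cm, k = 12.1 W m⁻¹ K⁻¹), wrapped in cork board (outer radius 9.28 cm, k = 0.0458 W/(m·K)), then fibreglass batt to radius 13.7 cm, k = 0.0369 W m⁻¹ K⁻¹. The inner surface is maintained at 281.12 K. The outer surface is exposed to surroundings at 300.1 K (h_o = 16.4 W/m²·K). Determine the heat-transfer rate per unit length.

Treat each layer as a resistance in series:
  R'_nickel alloy = ln(0.0559/0.0464)/(2πk) = 0.1863/(2π·12.1) = 0.002450 m·K/W
  R'_cork board = ln(0.0928/0.0559)/(2πk) = 0.5069/(2π·0.0458) = 1.761 m·K/W
  R'_fibreglass batt = ln(0.137/0.0928)/(2πk) = 0.3895/(2π·0.0369) = 1.680 m·K/W
  R'_conv,out = 1/(2πr h) = 1/(2π·0.137·16.4) = 0.07084 m·K/W
ΣR = 0.002450 + 1.761 + 1.680 + 0.07084 = 3.514 m·K/W
Q' = ΔT/ΣR = (281.12 K − 300.1 K)/3.514 = -5.40 W/m
(Negative Q' ⇒ heat flows inward; heat gain = 5.40 W/m.)

Q' = 5.40 W/m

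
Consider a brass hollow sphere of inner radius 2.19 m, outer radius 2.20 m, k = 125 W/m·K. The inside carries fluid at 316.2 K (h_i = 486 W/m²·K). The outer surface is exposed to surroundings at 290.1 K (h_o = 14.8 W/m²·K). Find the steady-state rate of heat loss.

Q = 22.8 kW

Resistance network (inner→outer):
  R_conv,in = 1/(4πr²h) = 1/(4π·2.19²·486) = 3.414×10^-5 K/W
  R_brass = (1/2.19 − 1/2.20)/(4πk) = 0.002076/(4π·125) = 1.321×10^-6 K/W
  R_conv,out = 1/(4πr²h) = 1/(4π·2.20²·14.8) = 0.001111 K/W
ΣR = 3.414×10^-5 + 1.321×10^-6 + 0.001111 = 0.001146 K/W
Q = ΔT/ΣR = (316.2 K − 290.1 K)/0.001146 = 22800 W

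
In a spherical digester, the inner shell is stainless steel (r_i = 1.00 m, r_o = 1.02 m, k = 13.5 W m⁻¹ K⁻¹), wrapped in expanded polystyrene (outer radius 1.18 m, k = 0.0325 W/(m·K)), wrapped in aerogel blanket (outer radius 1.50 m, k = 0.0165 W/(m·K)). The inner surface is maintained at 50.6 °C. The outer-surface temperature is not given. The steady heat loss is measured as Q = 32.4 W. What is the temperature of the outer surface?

T_out = 11.8 °C

Sum the resistances:
  R_stainless steel = (1/1.00 − 1/1.02)/(4πk) = 0.01961/(4π·13.5) = 1.156×10^-4 K/W
  R_expanded polystyrene = (1/1.02 − 1/1.18)/(4πk) = 0.1329/(4π·0.0325) = 0.3255 K/W
  R_aerogel blanket = (1/1.18 − 1/1.50)/(4πk) = 0.1808/(4π·0.0165) = 0.8719 K/W
ΣR = 1.198 K/W
ΔT = Q·ΣR = 32.4 × 1.198 = 38.82 K
Heat flows outward, so T_out = T_in − ΔT = 50.6 − 38.82 = 11.8 °C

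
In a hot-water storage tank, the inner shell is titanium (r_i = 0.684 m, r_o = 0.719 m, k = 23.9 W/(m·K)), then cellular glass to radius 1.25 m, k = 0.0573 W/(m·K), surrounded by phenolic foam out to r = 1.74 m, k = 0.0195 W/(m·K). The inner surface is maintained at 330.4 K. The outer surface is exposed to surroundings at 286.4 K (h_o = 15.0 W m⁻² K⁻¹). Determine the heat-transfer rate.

Resistance network (inner→outer):
  R_titanium = (1/0.684 − 1/0.719)/(4πk) = 0.07117/(4π·23.9) = 2.370×10^-4 K/W
  R_cellular glass = (1/0.719 − 1/1.25)/(4πk) = 0.5908/(4π·0.0573) = 0.8205 K/W
  R_phenolic foam = (1/1.25 − 1/1.74)/(4πk) = 0.2253/(4π·0.0195) = 0.9194 K/W
  R_conv,out = 1/(4πr²h) = 1/(4π·1.74²·15.0) = 0.001752 K/W
ΣR = 2.370×10^-4 + 0.8205 + 0.9194 + 0.001752 = 1.742 K/W
Q = ΔT/ΣR = (330.4 K − 286.4 K)/1.742 = 25.3 W

Q = 25.3 W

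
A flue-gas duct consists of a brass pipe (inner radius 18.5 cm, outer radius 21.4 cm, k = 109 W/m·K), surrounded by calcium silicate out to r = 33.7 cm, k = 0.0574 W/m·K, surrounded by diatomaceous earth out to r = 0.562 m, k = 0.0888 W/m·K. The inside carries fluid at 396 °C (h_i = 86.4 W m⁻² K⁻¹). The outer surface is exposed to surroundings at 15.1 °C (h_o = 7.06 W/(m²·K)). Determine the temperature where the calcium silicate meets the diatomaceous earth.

Treat each layer as a resistance in series:
  R'_conv,in = 1/(2πr h) = 1/(2π·0.185·86.4) = 0.009957 m·K/W
  R'_brass = ln(0.214/0.185)/(2πk) = 0.1456/(2π·109) = 2.126×10^-4 m·K/W
  R'_calcium silicate = ln(0.337/0.214)/(2πk) = 0.4541/(2π·0.0574) = 1.259 m·K/W
  R'_diatomaceous earth = ln(0.562/0.337)/(2πk) = 0.5114/(2π·0.0888) = 0.9166 m·K/W
  R'_conv,out = 1/(2πr h) = 1/(2π·0.562·7.06) = 0.04011 m·K/W
ΣR = 0.009957 + 2.126×10^-4 + 1.259 + 0.9166 + 0.04011 = 2.226 m·K/W
Q' = ΔT/ΣR = (396 °C − 15.1 °C)/2.226 = 171.1 W/m
From the inner boundary to the calcium silicate/diatomaceous earth interface, ΣR_partial = 1.269 m·K/W.
T_interface = T_in − Q'·ΣR_partial = 396 °C − (171.1)(1.269) = 179 °C

T = 179 °C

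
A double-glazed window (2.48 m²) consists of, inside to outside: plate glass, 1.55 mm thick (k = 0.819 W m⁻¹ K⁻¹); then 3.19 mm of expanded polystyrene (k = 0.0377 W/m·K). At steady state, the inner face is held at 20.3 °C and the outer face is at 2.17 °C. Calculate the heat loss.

Q = 520 W

Treat each layer as a resistance in series:
  R_plate glass = L/(kA) = 0.00155/(0.819·2.48) = 7.631×10^-4 K/W
  R_expanded polystyrene = L/(kA) = 0.00319/(0.0377·2.48) = 0.03412 K/W
ΣR = 7.631×10^-4 + 0.03412 = 0.03488 K/W
Q = ΔT/ΣR = (20.3 °C − 2.17 °C)/0.03488 = 520 W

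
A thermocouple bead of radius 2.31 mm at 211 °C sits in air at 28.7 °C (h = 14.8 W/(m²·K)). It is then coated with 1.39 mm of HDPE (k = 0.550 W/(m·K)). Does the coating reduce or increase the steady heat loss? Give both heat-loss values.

Critical radius for a sphere: r_cr = 2k/h = 0.0743 m = 7.43 cm.
Outer radius after coating: r₂ = 0.00231 + 0.00139 = 0.00370 m.
Since r₁ < r_cr and r₂ ≤ r_cr, the coating moves toward the maximum at r_cr — heat loss rises.
Bare: R = 1/(4πr₁²h) = 1008 K/W; Q = 182.3/1008 = 0.181 W.
Coated: R = R_cond + R_conv = 416.3 K/W; Q = 182.3/416.3 = 0.438 W.

increases: 0.181 → 0.438 W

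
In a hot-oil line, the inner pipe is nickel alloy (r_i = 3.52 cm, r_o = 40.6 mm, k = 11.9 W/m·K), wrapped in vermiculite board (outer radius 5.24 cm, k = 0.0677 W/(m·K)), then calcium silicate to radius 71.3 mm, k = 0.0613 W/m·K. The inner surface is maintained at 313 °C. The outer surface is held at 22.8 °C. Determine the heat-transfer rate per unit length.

Q' = 207 W/m

Resistance network (inner→outer):
  R'_nickel alloy = ln(0.0406/0.0352)/(2πk) = 0.1427/(2π·11.9) = 0.001909 m·K/W
  R'_vermiculite board = ln(0.0524/0.0406)/(2πk) = 0.2551/(2π·0.0677) = 0.5998 m·K/W
  R'_calcium silicate = ln(0.0713/0.0524)/(2πk) = 0.3080/(2π·0.0613) = 0.7996 m·K/W
ΣR = 0.001909 + 0.5998 + 0.7996 = 1.401 m·K/W
Q' = ΔT/ΣR = (313 °C − 22.8 °C)/1.401 = 207 W/m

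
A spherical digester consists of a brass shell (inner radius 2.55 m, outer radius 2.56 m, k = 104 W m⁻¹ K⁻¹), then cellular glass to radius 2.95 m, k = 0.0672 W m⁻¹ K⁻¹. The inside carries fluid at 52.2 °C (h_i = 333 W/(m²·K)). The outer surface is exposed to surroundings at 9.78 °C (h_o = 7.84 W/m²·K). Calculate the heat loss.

Series thermal resistances, inner to outer:
  R_conv,in = 1/(4πr²h) = 1/(4π·2.55²·333) = 3.675×10^-5 K/W
  R_brass = (1/2.55 − 1/2.56)/(4πk) = 0.001532/(4π·104) = 1.172×10^-6 K/W
  R_cellular glass = (1/2.56 − 1/2.95)/(4πk) = 0.05164/(4π·0.0672) = 0.06115 K/W
  R_conv,out = 1/(4πr²h) = 1/(4π·2.95²·7.84) = 0.001166 K/W
ΣR = 3.675×10^-5 + 1.172×10^-6 + 0.06115 + 0.001166 = 0.06235 K/W
Q = ΔT/ΣR = (52.2 °C − 9.78 °C)/0.06235 = 680 W

Q = 680 W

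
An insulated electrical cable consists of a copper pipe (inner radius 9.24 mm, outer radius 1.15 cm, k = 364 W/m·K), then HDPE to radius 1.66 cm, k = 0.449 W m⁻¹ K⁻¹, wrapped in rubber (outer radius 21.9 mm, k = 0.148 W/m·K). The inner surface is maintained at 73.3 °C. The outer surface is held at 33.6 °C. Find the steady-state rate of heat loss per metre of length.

Resistance network (inner→outer):
  R'_copper = ln(0.0115/0.00924)/(2πk) = 0.2188/(2π·364) = 9.567×10^-5 m·K/W
  R'_HDPE = ln(0.0166/0.0115)/(2πk) = 0.3671/(2π·0.449) = 0.1301 m·K/W
  R'_rubber = ln(0.0219/0.0166)/(2πk) = 0.2771/(2π·0.148) = 0.2980 m·K/W
ΣR = 9.567×10^-5 + 0.1301 + 0.2980 = 0.4282 m·K/W
Q' = ΔT/ΣR = (73.3 °C − 33.6 °C)/0.4282 = 92.7 W/m

Q' = 92.7 W/m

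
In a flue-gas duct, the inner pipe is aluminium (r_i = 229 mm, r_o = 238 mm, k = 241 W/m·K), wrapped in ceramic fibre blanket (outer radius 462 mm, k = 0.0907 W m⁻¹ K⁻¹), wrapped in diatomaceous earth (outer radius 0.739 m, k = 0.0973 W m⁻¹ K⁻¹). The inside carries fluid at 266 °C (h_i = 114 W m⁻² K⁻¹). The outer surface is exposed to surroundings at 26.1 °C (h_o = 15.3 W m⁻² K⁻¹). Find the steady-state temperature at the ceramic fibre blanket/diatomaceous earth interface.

T = 122 °C

Resistance network (inner→outer):
  R'_conv,in = 1/(2πr h) = 1/(2π·0.229·114) = 0.006096 m·K/W
  R'_aluminium = ln(0.238/0.229)/(2πk) = 0.03855/(2π·241) = 2.546×10^-5 m·K/W
  R'_ceramic fibre blanket = ln(0.462/0.238)/(2πk) = 0.6633/(2π·0.0907) = 1.164 m·K/W
  R'_diatomaceous earth = ln(0.739/0.462)/(2πk) = 0.4697/(2π·0.0973) = 0.7683 m·K/W
  R'_conv,out = 1/(2πr h) = 1/(2π·0.739·15.3) = 0.01408 m·K/W
ΣR = 0.006096 + 2.546×10^-5 + 1.164 + 0.7683 + 0.01408 = 1.953 m·K/W
Q' = ΔT/ΣR = (266 °C − 26.1 °C)/1.953 = 122.8 W/m
From the inner boundary to the ceramic fibre blanket/diatomaceous earth interface, ΣR_partial = 1.170 m·K/W.
T_interface = T_in − Q'·ΣR_partial = 266 °C − (122.8)(1.170) = 122 °C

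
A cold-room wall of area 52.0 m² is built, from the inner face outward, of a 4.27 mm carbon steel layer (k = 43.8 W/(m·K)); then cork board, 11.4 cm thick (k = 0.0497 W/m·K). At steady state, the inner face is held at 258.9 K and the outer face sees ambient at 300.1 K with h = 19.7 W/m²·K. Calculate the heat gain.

Treat each layer as a resistance in series:
  R_carbon steel = L/(kA) = 0.00427/(43.8·52.0) = 1.875×10^-6 K/W
  R_cork board = L/(kA) = 0.114/(0.0497·52.0) = 0.04411 K/W
  R_conv,out = 1/(hA) = 1/(19.7·52.0) = 9.762×10^-4 K/W
ΣR = 1.875×10^-6 + 0.04411 + 9.762×10^-4 = 0.04509 K/W
Q = ΔT/ΣR = (258.9 K − 300.1 K)/0.04509 = -914 W
(Negative Q ⇒ heat flows inward; heat gain = 914 W.)

Q = 914 W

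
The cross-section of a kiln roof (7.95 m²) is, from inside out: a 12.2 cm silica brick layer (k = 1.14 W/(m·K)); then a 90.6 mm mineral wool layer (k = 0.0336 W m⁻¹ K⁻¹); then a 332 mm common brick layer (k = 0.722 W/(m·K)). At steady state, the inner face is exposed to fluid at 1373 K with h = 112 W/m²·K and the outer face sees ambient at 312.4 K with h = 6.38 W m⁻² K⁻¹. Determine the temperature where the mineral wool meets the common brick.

Treat each layer as a resistance in series:
  R_conv,in = 1/(hA) = 1/(112·7.95) = 0.001123 K/W
  R_silica brick = L/(kA) = 0.122/(1.14·7.95) = 0.01346 K/W
  R_mineral wool = L/(kA) = 0.0906/(0.0336·7.95) = 0.3392 K/W
  R_common brick = L/(kA) = 0.332/(0.722·7.95) = 0.05784 K/W
  R_conv,out = 1/(hA) = 1/(6.38·7.95) = 0.01972 K/W
ΣR = 0.001123 + 0.01346 + 0.3392 + 0.05784 + 0.01972 = 0.4313 K/W
Q = ΔT/ΣR = (1373 K − 312.4 K)/0.4313 = 2459 W
From the inner boundary to the mineral wool/common brick interface, ΣR_partial = 0.3538 K/W.
T_interface = T_in − Q·ΣR_partial = 1373 K − (2459)(0.3538) = 503 K

T = 503 K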